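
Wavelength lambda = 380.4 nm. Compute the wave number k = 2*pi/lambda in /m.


k = 2 * pi / lambda
= 6.2832 / (380.4e-9)
= 6.2832 / 3.8040e-07
= 1.6517e+07 /m

1.6517e+07


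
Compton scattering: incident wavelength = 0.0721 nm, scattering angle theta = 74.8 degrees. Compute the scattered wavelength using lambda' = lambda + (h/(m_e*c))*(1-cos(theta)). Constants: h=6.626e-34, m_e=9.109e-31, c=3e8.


Compton wavelength: h/(m_e*c) = 2.4247e-12 m
d_lambda = 2.4247e-12 * (1 - cos(74.8 deg))
= 2.4247e-12 * 0.737811
= 1.7890e-12 m = 0.001789 nm
lambda' = 0.0721 + 0.001789
= 0.073889 nm

0.073889


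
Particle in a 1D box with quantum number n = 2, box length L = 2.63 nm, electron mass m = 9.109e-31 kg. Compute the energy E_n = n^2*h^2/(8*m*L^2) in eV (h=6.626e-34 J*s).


E = n^2 * h^2 / (8 * m * L^2)
= 2^2 * (6.626e-34)^2 / (8 * 9.109e-31 * (2.63e-9)^2)
= 4 * 4.3904e-67 / (8 * 9.109e-31 * 6.9169e-18)
= 3.4841e-20 J
= 0.2175 eV

0.2175


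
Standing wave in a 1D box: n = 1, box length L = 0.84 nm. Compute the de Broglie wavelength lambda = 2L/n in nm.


lambda = 2L / n
= 2 * 0.84 / 1
= 1.68 / 1
= 1.68 nm

1.68


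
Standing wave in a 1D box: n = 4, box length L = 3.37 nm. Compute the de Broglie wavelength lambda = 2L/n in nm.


lambda = 2L / n
= 2 * 3.37 / 4
= 6.74 / 4
= 1.685 nm

1.685


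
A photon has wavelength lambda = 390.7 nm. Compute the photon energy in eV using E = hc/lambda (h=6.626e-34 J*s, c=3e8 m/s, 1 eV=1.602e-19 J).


E = hc / lambda
= (6.626e-34)(3e8) / (390.7e-9)
= 1.9878e-25 / 3.9070e-07
= 5.0878e-19 J
Converting to eV: 5.0878e-19 / 1.602e-19
= 3.1759 eV

3.1759


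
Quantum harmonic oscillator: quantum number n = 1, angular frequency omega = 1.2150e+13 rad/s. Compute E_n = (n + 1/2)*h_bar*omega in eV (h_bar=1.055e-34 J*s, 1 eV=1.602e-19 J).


E = (n + 1/2) * h_bar * omega
= (1 + 0.5) * 1.055e-34 * 1.2150e+13
= 1.5 * 1.2818e-21
= 1.9227e-21 J
= 0.012 eV

0.012


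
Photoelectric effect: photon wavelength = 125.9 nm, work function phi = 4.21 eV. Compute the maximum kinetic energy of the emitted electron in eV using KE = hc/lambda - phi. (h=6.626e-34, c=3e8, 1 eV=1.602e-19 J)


E_photon = hc / lambda
= (6.626e-34)(3e8) / (125.9e-9)
= 1.5789e-18 J
= 9.8556 eV
KE = E_photon - phi
= 9.8556 - 4.21
= 5.6456 eV

5.6456


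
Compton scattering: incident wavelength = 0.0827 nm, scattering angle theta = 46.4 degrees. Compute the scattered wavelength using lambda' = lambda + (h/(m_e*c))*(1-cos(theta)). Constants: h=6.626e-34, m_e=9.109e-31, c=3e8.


Compton wavelength: h/(m_e*c) = 2.4247e-12 m
d_lambda = 2.4247e-12 * (1 - cos(46.4 deg))
= 2.4247e-12 * 0.31038
= 7.5258e-13 m = 0.000753 nm
lambda' = 0.0827 + 0.000753
= 0.083453 nm

0.083453


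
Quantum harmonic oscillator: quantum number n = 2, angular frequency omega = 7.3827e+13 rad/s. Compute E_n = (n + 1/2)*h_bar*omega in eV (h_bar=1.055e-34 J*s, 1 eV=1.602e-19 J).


E = (n + 1/2) * h_bar * omega
= (2 + 0.5) * 1.055e-34 * 7.3827e+13
= 2.5 * 7.7887e-21
= 1.9472e-20 J
= 0.1215 eV

0.1215


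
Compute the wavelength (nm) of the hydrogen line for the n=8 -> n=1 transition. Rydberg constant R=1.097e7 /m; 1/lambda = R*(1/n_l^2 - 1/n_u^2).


1/lambda = R * (1/n_l^2 - 1/n_u^2)
= 1.097e7 * (1/1^2 - 1/8^2)
= 1.097e7 * (1.0 - 0.015625)
= 1.097e7 * 0.984375
= 1.0799e+07 /m
lambda = 1 / 1.0799e+07 = 92.6047 nm

92.6047


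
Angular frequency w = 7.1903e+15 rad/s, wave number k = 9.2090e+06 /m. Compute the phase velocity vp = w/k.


vp = w / k
= 7.1903e+15 / 9.2090e+06
= 7.8079e+08 m/s

7.8079e+08


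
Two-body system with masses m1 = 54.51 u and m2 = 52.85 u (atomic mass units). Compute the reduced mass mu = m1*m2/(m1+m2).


mu = m1 * m2 / (m1 + m2)
= 54.51 * 52.85 / (54.51 + 52.85)
= 2880.8535 / 107.36
= 26.8336 u

26.8336


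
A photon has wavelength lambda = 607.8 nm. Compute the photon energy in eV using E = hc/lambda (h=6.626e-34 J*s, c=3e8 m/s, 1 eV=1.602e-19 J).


E = hc / lambda
= (6.626e-34)(3e8) / (607.8e-9)
= 1.9878e-25 / 6.0780e-07
= 3.2705e-19 J
Converting to eV: 3.2705e-19 / 1.602e-19
= 2.0415 eV

2.0415


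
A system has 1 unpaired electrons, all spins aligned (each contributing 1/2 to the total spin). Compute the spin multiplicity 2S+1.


Total spin S = N * (1/2) = 1 * 0.5 = 0.5
Spin multiplicity = 2S + 1
= 2 * 0.5 + 1
= 2

2


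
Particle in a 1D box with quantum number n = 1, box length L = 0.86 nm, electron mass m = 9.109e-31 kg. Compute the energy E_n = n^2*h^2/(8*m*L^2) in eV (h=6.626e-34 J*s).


E = n^2 * h^2 / (8 * m * L^2)
= 1^2 * (6.626e-34)^2 / (8 * 9.109e-31 * (0.86e-9)^2)
= 1 * 4.3904e-67 / (8 * 9.109e-31 * 7.3960e-19)
= 8.1460e-20 J
= 0.5085 eV

0.5085


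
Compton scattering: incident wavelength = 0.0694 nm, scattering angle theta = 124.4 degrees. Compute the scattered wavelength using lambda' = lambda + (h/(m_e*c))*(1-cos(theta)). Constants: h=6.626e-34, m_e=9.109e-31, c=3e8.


Compton wavelength: h/(m_e*c) = 2.4247e-12 m
d_lambda = 2.4247e-12 * (1 - cos(124.4 deg))
= 2.4247e-12 * 1.564967
= 3.7946e-12 m = 0.003795 nm
lambda' = 0.0694 + 0.003795
= 0.073195 nm

0.073195


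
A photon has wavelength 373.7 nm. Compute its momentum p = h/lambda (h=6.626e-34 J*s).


p = h / lambda
= 6.626e-34 / (373.7e-9)
= 6.626e-34 / 3.7370e-07
= 1.7731e-27 kg*m/s

1.7731e-27


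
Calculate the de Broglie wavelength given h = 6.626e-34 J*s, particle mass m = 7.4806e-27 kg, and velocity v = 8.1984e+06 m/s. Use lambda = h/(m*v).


lambda = h / (m * v)
= 6.626e-34 / (7.4806e-27 * 8.1984e+06)
= 6.626e-34 / 6.1329e-20
= 1.0804e-14 m

1.0804e-14


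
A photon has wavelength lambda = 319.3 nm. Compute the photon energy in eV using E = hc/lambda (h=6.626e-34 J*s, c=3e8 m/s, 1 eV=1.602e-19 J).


E = hc / lambda
= (6.626e-34)(3e8) / (319.3e-9)
= 1.9878e-25 / 3.1930e-07
= 6.2255e-19 J
Converting to eV: 6.2255e-19 / 1.602e-19
= 3.8861 eV

3.8861


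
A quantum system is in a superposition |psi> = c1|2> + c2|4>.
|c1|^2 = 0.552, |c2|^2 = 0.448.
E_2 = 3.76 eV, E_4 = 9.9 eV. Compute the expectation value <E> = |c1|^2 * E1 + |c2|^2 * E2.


<E> = |c1|^2 * E1 + |c2|^2 * E2
= 0.552 * 3.76 + 0.448 * 9.9
= 2.0755 + 4.4352
= 6.5107 eV

6.5107


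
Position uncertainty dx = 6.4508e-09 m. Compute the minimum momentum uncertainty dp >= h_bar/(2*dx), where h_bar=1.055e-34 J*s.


dp = h_bar / (2 * dx)
= 1.055e-34 / (2 * 6.4508e-09)
= 1.055e-34 / 1.2902e-08
= 8.1773e-27 kg*m/s

8.1773e-27


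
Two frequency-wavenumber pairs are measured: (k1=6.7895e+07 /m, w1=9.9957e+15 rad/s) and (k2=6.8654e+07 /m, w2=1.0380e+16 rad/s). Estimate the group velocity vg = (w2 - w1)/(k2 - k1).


vg = (w2 - w1) / (k2 - k1)
= (1.0380e+16 - 9.9957e+15) / (6.8654e+07 - 6.7895e+07)
= 3.8430e+14 / 7.5900e+05
= 5.0632e+08 m/s

5.0632e+08


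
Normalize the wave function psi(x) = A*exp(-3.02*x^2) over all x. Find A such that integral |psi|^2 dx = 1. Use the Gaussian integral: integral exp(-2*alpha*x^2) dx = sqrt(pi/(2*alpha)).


integral |psi|^2 dx = A^2 * sqrt(pi/(2*alpha)) = 1
A^2 = sqrt(2*alpha/pi)
= sqrt(2 * 3.02 / pi)
= 1.386576
A = sqrt(1.386576)
= 1.1775

1.1775


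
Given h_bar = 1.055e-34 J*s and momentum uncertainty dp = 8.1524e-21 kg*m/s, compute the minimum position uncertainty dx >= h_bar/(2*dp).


dx = h_bar / (2 * dp)
= 1.055e-34 / (2 * 8.1524e-21)
= 1.055e-34 / 1.6305e-20
= 6.4705e-15 m

6.4705e-15


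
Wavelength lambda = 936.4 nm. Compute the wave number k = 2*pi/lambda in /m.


k = 2 * pi / lambda
= 6.2832 / (936.4e-9)
= 6.2832 / 9.3640e-07
= 6.7099e+06 /m

6.7099e+06


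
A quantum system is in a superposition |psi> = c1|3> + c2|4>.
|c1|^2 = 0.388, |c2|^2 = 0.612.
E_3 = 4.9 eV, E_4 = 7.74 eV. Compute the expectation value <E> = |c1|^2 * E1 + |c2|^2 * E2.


<E> = |c1|^2 * E1 + |c2|^2 * E2
= 0.388 * 4.9 + 0.612 * 7.74
= 1.9012 + 4.7369
= 6.6381 eV

6.6381


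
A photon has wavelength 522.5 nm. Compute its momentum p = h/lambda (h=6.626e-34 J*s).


p = h / lambda
= 6.626e-34 / (522.5e-9)
= 6.626e-34 / 5.2250e-07
= 1.2681e-27 kg*m/s

1.2681e-27


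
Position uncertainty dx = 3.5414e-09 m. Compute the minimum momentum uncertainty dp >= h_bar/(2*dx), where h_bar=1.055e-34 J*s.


dp = h_bar / (2 * dx)
= 1.055e-34 / (2 * 3.5414e-09)
= 1.055e-34 / 7.0828e-09
= 1.4895e-26 kg*m/s

1.4895e-26


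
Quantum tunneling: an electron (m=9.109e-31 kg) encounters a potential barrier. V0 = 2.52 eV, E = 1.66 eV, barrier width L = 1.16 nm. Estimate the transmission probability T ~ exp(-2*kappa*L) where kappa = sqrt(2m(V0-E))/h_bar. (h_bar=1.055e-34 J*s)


V0 - E = 0.86 eV = 1.3777e-19 J
kappa = sqrt(2 * m * (V0-E)) / h_bar
= sqrt(2 * 9.109e-31 * 1.3777e-19) / 1.055e-34
= 4.7487e+09 /m
2*kappa*L = 2 * 4.7487e+09 * 1.16e-9
= 11.0171
T = exp(-11.0171) = 1.641892e-05

1.641892e-05


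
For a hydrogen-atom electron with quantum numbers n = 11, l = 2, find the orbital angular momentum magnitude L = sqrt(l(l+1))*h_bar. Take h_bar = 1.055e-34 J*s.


L = sqrt(l*(l+1)) * h_bar
= sqrt(2 * 3) * 1.055e-34
= sqrt(6) * 1.055e-34
= 2.4495 * 1.055e-34
= 2.5842e-34 J*s

2.5842e-34


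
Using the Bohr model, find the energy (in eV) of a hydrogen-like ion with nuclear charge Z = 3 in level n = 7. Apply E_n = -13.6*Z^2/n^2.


E_n = -13.6 * Z^2 / n^2
= -13.6 * 3^2 / 7^2
= -13.6 * 9 / 49
= -2.498 eV

-2.498


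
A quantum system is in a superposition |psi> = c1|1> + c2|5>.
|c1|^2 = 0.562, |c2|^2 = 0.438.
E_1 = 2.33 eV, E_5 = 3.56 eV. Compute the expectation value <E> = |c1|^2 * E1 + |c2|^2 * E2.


<E> = |c1|^2 * E1 + |c2|^2 * E2
= 0.562 * 2.33 + 0.438 * 3.56
= 1.3095 + 1.5593
= 2.8687 eV

2.8687


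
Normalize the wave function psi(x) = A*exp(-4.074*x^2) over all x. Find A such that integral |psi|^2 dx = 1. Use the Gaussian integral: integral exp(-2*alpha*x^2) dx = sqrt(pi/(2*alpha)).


integral |psi|^2 dx = A^2 * sqrt(pi/(2*alpha)) = 1
A^2 = sqrt(2*alpha/pi)
= sqrt(2 * 4.074 / pi)
= 1.610462
A = sqrt(1.610462)
= 1.269

1.269


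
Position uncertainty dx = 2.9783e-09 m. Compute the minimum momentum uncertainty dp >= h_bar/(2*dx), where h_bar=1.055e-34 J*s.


dp = h_bar / (2 * dx)
= 1.055e-34 / (2 * 2.9783e-09)
= 1.055e-34 / 5.9566e-09
= 1.7711e-26 kg*m/s

1.7711e-26


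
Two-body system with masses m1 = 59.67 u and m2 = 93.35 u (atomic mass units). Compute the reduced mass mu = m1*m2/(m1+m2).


mu = m1 * m2 / (m1 + m2)
= 59.67 * 93.35 / (59.67 + 93.35)
= 5570.1945 / 153.02
= 36.4017 u

36.4017


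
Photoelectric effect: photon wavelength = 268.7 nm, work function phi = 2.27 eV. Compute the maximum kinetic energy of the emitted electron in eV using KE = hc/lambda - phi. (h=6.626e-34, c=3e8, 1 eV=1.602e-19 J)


E_photon = hc / lambda
= (6.626e-34)(3e8) / (268.7e-9)
= 7.3978e-19 J
= 4.6179 eV
KE = E_photon - phi
= 4.6179 - 2.27
= 2.3479 eV

2.3479


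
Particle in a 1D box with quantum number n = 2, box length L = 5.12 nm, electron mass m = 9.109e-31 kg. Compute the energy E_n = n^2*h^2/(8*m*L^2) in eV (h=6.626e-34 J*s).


E = n^2 * h^2 / (8 * m * L^2)
= 2^2 * (6.626e-34)^2 / (8 * 9.109e-31 * (5.12e-9)^2)
= 4 * 4.3904e-67 / (8 * 9.109e-31 * 2.6214e-17)
= 9.1931e-21 J
= 0.0574 eV

0.0574


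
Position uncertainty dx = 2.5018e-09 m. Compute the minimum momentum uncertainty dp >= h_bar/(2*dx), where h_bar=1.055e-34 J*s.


dp = h_bar / (2 * dx)
= 1.055e-34 / (2 * 2.5018e-09)
= 1.055e-34 / 5.0036e-09
= 2.1085e-26 kg*m/s

2.1085e-26


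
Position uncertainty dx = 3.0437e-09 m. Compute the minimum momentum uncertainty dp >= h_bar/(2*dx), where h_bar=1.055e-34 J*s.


dp = h_bar / (2 * dx)
= 1.055e-34 / (2 * 3.0437e-09)
= 1.055e-34 / 6.0874e-09
= 1.7331e-26 kg*m/s

1.7331e-26


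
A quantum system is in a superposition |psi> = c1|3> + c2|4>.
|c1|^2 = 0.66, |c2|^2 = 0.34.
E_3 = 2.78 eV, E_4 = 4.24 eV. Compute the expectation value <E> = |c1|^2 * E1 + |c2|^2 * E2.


<E> = |c1|^2 * E1 + |c2|^2 * E2
= 0.66 * 2.78 + 0.34 * 4.24
= 1.8348 + 1.4416
= 3.2764 eV

3.2764


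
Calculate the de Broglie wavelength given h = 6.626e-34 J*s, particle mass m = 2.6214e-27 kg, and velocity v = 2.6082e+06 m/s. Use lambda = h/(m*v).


lambda = h / (m * v)
= 6.626e-34 / (2.6214e-27 * 2.6082e+06)
= 6.626e-34 / 6.8371e-21
= 9.6912e-14 m

9.6912e-14


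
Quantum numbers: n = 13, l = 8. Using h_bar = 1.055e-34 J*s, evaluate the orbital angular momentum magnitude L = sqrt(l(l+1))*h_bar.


L = sqrt(l*(l+1)) * h_bar
= sqrt(8 * 9) * 1.055e-34
= sqrt(72) * 1.055e-34
= 8.4853 * 1.055e-34
= 8.9520e-34 J*s

8.9520e-34


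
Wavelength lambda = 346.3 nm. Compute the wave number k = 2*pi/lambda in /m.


k = 2 * pi / lambda
= 6.2832 / (346.3e-9)
= 6.2832 / 3.4630e-07
= 1.8144e+07 /m

1.8144e+07


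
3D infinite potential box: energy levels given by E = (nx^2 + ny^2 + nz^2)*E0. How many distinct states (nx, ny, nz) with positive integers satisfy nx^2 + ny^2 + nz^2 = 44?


Enumerate all (nx, ny, nz) with nx^2 + ny^2 + nz^2 = 44:
(2,2,6)
(2,6,2)
(6,2,2)
Total degeneracy = 3

3


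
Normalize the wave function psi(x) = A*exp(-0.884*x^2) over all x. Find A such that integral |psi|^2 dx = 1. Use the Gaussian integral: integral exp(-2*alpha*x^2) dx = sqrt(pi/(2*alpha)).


integral |psi|^2 dx = A^2 * sqrt(pi/(2*alpha)) = 1
A^2 = sqrt(2*alpha/pi)
= sqrt(2 * 0.884 / pi)
= 0.750181
A = sqrt(0.750181)
= 0.8661

0.8661


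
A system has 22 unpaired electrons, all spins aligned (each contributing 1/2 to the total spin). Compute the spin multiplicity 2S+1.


Total spin S = N * (1/2) = 22 * 0.5 = 11.0
Spin multiplicity = 2S + 1
= 2 * 11.0 + 1
= 23

23


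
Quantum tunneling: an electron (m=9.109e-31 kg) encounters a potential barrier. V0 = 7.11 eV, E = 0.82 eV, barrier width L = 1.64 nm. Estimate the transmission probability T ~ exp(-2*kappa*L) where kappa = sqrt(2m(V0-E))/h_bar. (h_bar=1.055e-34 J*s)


V0 - E = 6.29 eV = 1.0077e-18 J
kappa = sqrt(2 * m * (V0-E)) / h_bar
= sqrt(2 * 9.109e-31 * 1.0077e-18) / 1.055e-34
= 1.2843e+10 /m
2*kappa*L = 2 * 1.2843e+10 * 1.64e-9
= 42.1239
T = exp(-42.1239) = 5.079649e-19

5.079649e-19


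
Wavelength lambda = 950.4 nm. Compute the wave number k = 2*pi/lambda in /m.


k = 2 * pi / lambda
= 6.2832 / (950.4e-9)
= 6.2832 / 9.5040e-07
= 6.6111e+06 /m

6.6111e+06


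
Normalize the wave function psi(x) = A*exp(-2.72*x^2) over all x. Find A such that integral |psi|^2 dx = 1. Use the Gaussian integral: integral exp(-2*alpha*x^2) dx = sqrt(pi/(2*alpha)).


integral |psi|^2 dx = A^2 * sqrt(pi/(2*alpha)) = 1
A^2 = sqrt(2*alpha/pi)
= sqrt(2 * 2.72 / pi)
= 1.315905
A = sqrt(1.315905)
= 1.1471

1.1471


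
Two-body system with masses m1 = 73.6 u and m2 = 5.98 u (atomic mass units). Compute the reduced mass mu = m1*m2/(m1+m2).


mu = m1 * m2 / (m1 + m2)
= 73.6 * 5.98 / (73.6 + 5.98)
= 440.128 / 79.58
= 5.5306 u

5.5306


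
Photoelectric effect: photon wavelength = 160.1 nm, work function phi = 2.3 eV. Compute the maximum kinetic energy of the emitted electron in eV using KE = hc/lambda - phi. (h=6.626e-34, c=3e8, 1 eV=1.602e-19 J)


E_photon = hc / lambda
= (6.626e-34)(3e8) / (160.1e-9)
= 1.2416e-18 J
= 7.7503 eV
KE = E_photon - phi
= 7.7503 - 2.3
= 5.4503 eV

5.4503


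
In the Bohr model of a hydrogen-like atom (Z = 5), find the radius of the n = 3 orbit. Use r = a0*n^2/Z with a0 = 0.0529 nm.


r = a0 * n^2 / Z
= 0.0529 * 3^2 / 5
= 0.0529 * 9 / 5
= 0.0952 nm

0.0952


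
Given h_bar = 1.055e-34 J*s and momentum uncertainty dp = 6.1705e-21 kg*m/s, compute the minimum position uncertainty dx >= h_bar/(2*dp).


dx = h_bar / (2 * dp)
= 1.055e-34 / (2 * 6.1705e-21)
= 1.055e-34 / 1.2341e-20
= 8.5487e-15 m

8.5487e-15


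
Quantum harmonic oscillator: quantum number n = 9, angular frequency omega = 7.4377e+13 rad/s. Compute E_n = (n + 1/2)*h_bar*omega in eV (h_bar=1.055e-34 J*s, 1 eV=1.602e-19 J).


E = (n + 1/2) * h_bar * omega
= (9 + 0.5) * 1.055e-34 * 7.4377e+13
= 9.5 * 7.8468e-21
= 7.4544e-20 J
= 0.4653 eV

0.4653


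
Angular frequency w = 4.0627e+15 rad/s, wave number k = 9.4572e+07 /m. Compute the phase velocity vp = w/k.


vp = w / k
= 4.0627e+15 / 9.4572e+07
= 4.2959e+07 m/s

4.2959e+07


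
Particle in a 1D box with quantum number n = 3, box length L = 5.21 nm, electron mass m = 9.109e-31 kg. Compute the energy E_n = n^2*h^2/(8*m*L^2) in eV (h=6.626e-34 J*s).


E = n^2 * h^2 / (8 * m * L^2)
= 3^2 * (6.626e-34)^2 / (8 * 9.109e-31 * (5.21e-9)^2)
= 9 * 4.3904e-67 / (8 * 9.109e-31 * 2.7144e-17)
= 1.9976e-20 J
= 0.1247 eV

0.1247


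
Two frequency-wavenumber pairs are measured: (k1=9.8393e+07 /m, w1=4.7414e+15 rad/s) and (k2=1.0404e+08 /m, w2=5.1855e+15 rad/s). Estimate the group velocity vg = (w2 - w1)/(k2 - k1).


vg = (w2 - w1) / (k2 - k1)
= (5.1855e+15 - 4.7414e+15) / (1.0404e+08 - 9.8393e+07)
= 4.4410e+14 / 5.6470e+06
= 7.8644e+07 m/s

7.8644e+07


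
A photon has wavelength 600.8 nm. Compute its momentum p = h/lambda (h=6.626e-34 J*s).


p = h / lambda
= 6.626e-34 / (600.8e-9)
= 6.626e-34 / 6.0080e-07
= 1.1029e-27 kg*m/s

1.1029e-27


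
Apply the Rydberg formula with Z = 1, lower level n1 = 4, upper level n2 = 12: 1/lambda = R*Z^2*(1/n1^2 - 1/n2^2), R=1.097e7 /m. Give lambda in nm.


1/lambda = R * Z^2 * (1/n1^2 - 1/n2^2)
= 1.097e7 * 1^2 * (1/4^2 - 1/12^2)
= 1.097e7 * 1 * (0.0625 - 0.006944)
= 6.0944e+05 /m
lambda = 1 / 6.0944e+05
= 1640.8387 nm

1640.8387


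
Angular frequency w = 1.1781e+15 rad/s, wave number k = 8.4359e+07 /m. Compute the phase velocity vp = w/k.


vp = w / k
= 1.1781e+15 / 8.4359e+07
= 1.3965e+07 m/s

1.3965e+07


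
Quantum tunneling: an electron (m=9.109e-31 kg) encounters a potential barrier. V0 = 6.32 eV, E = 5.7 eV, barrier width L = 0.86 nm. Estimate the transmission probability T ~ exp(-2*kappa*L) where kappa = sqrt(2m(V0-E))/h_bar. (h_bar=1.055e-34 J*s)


V0 - E = 0.62 eV = 9.9324e-20 J
kappa = sqrt(2 * m * (V0-E)) / h_bar
= sqrt(2 * 9.109e-31 * 9.9324e-20) / 1.055e-34
= 4.0320e+09 /m
2*kappa*L = 2 * 4.0320e+09 * 0.86e-9
= 6.9351
T = exp(-6.9351) = 9.730147e-04

9.730147e-04


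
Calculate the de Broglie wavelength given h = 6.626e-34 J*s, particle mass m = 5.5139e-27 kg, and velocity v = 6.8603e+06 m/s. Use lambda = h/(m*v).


lambda = h / (m * v)
= 6.626e-34 / (5.5139e-27 * 6.8603e+06)
= 6.626e-34 / 3.7827e-20
= 1.7517e-14 m

1.7517e-14


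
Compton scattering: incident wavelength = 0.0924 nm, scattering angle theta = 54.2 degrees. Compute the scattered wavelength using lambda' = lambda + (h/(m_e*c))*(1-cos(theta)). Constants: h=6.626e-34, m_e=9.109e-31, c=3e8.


Compton wavelength: h/(m_e*c) = 2.4247e-12 m
d_lambda = 2.4247e-12 * (1 - cos(54.2 deg))
= 2.4247e-12 * 0.415042
= 1.0064e-12 m = 0.001006 nm
lambda' = 0.0924 + 0.001006
= 0.093406 nm

0.093406


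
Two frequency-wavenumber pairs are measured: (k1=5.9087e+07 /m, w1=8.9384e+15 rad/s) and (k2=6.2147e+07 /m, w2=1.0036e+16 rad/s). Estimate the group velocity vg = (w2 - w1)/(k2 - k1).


vg = (w2 - w1) / (k2 - k1)
= (1.0036e+16 - 8.9384e+15) / (6.2147e+07 - 5.9087e+07)
= 1.0976e+15 / 3.0600e+06
= 3.5869e+08 m/s

3.5869e+08


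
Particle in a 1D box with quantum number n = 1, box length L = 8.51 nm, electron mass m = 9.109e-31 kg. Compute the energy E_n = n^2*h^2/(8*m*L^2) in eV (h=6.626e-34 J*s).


E = n^2 * h^2 / (8 * m * L^2)
= 1^2 * (6.626e-34)^2 / (8 * 9.109e-31 * (8.51e-9)^2)
= 1 * 4.3904e-67 / (8 * 9.109e-31 * 7.2420e-17)
= 8.3192e-22 J
= 0.0052 eV

0.0052


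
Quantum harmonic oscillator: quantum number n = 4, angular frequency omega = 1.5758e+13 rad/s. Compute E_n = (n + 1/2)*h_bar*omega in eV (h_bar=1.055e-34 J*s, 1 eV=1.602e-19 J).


E = (n + 1/2) * h_bar * omega
= (4 + 0.5) * 1.055e-34 * 1.5758e+13
= 4.5 * 1.6625e-21
= 7.4811e-21 J
= 0.0467 eV

0.0467


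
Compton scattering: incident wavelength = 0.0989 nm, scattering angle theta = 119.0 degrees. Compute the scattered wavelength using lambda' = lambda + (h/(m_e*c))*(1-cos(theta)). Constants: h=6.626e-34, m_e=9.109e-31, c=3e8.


Compton wavelength: h/(m_e*c) = 2.4247e-12 m
d_lambda = 2.4247e-12 * (1 - cos(119.0 deg))
= 2.4247e-12 * 1.48481
= 3.6002e-12 m = 0.0036 nm
lambda' = 0.0989 + 0.0036
= 0.1025 nm

0.1025


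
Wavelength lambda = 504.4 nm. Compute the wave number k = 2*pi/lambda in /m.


k = 2 * pi / lambda
= 6.2832 / (504.4e-9)
= 6.2832 / 5.0440e-07
= 1.2457e+07 /m

1.2457e+07


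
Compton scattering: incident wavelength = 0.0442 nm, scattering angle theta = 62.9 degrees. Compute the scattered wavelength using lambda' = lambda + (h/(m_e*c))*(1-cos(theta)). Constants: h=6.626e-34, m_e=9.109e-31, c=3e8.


Compton wavelength: h/(m_e*c) = 2.4247e-12 m
d_lambda = 2.4247e-12 * (1 - cos(62.9 deg))
= 2.4247e-12 * 0.544455
= 1.3201e-12 m = 0.00132 nm
lambda' = 0.0442 + 0.00132
= 0.04552 nm

0.04552


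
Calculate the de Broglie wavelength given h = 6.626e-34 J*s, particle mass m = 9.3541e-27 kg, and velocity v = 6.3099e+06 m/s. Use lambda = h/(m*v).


lambda = h / (m * v)
= 6.626e-34 / (9.3541e-27 * 6.3099e+06)
= 6.626e-34 / 5.9023e-20
= 1.1226e-14 m

1.1226e-14


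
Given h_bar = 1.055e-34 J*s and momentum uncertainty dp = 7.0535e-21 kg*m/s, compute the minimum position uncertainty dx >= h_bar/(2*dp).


dx = h_bar / (2 * dp)
= 1.055e-34 / (2 * 7.0535e-21)
= 1.055e-34 / 1.4107e-20
= 7.4786e-15 m

7.4786e-15


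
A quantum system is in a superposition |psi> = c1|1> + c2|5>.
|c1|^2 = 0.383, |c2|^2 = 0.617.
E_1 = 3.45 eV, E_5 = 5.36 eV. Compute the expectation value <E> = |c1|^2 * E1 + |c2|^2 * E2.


<E> = |c1|^2 * E1 + |c2|^2 * E2
= 0.383 * 3.45 + 0.617 * 5.36
= 1.3214 + 3.3071
= 4.6285 eV

4.6285


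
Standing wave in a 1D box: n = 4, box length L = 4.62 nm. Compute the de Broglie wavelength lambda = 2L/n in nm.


lambda = 2L / n
= 2 * 4.62 / 4
= 9.24 / 4
= 2.31 nm

2.31


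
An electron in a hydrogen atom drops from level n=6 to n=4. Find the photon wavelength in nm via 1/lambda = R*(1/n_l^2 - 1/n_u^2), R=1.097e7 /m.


1/lambda = R * (1/n_l^2 - 1/n_u^2)
= 1.097e7 * (1/4^2 - 1/6^2)
= 1.097e7 * (0.0625 - 0.027778)
= 1.097e7 * 0.034722
= 3.8090e+05 /m
lambda = 1 / 3.8090e+05 = 2625.3418 nm

2625.3418


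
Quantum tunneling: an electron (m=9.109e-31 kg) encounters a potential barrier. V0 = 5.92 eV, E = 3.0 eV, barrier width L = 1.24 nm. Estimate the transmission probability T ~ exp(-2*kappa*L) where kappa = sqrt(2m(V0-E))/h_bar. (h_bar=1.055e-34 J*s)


V0 - E = 2.92 eV = 4.6778e-19 J
kappa = sqrt(2 * m * (V0-E)) / h_bar
= sqrt(2 * 9.109e-31 * 4.6778e-19) / 1.055e-34
= 8.7503e+09 /m
2*kappa*L = 2 * 8.7503e+09 * 1.24e-9
= 21.7006
T = exp(-21.7006) = 3.763034e-10

3.763034e-10


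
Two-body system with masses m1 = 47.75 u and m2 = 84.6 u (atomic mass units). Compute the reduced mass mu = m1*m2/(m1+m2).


mu = m1 * m2 / (m1 + m2)
= 47.75 * 84.6 / (47.75 + 84.6)
= 4039.65 / 132.35
= 30.5225 u

30.5225


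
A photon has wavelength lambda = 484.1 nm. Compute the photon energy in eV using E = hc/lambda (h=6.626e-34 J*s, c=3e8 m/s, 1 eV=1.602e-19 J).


E = hc / lambda
= (6.626e-34)(3e8) / (484.1e-9)
= 1.9878e-25 / 4.8410e-07
= 4.1062e-19 J
Converting to eV: 4.1062e-19 / 1.602e-19
= 2.5632 eV

2.5632


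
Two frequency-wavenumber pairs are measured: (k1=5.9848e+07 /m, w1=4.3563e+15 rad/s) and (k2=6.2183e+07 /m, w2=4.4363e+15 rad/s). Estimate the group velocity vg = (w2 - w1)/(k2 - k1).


vg = (w2 - w1) / (k2 - k1)
= (4.4363e+15 - 4.3563e+15) / (6.2183e+07 - 5.9848e+07)
= 8.0000e+13 / 2.3350e+06
= 3.4261e+07 m/s

3.4261e+07


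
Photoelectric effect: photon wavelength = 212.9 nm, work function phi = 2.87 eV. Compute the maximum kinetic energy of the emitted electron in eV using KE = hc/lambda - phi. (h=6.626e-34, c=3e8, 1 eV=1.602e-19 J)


E_photon = hc / lambda
= (6.626e-34)(3e8) / (212.9e-9)
= 9.3368e-19 J
= 5.8282 eV
KE = E_photon - phi
= 5.8282 - 2.87
= 2.9582 eV

2.9582


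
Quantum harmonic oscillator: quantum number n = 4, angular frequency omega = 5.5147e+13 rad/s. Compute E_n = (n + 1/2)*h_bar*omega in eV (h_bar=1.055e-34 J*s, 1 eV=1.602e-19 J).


E = (n + 1/2) * h_bar * omega
= (4 + 0.5) * 1.055e-34 * 5.5147e+13
= 4.5 * 5.8180e-21
= 2.6181e-20 J
= 0.1634 eV

0.1634


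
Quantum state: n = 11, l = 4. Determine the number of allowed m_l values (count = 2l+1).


m_l ranges from -l to +l in integer steps
So m_l goes from -4 to +4
Count = 2l + 1 = 2*4 + 1
= 9

9


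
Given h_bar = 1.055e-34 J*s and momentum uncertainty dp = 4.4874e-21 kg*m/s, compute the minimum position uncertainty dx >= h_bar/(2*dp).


dx = h_bar / (2 * dp)
= 1.055e-34 / (2 * 4.4874e-21)
= 1.055e-34 / 8.9748e-21
= 1.1755e-14 m

1.1755e-14


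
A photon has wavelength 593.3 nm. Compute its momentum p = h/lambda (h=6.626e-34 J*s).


p = h / lambda
= 6.626e-34 / (593.3e-9)
= 6.626e-34 / 5.9330e-07
= 1.1168e-27 kg*m/s

1.1168e-27


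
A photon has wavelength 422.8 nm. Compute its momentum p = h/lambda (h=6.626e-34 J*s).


p = h / lambda
= 6.626e-34 / (422.8e-9)
= 6.626e-34 / 4.2280e-07
= 1.5672e-27 kg*m/s

1.5672e-27


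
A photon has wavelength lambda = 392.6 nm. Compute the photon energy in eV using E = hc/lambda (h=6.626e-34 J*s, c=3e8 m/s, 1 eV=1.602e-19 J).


E = hc / lambda
= (6.626e-34)(3e8) / (392.6e-9)
= 1.9878e-25 / 3.9260e-07
= 5.0632e-19 J
Converting to eV: 5.0632e-19 / 1.602e-19
= 3.1605 eV

3.1605


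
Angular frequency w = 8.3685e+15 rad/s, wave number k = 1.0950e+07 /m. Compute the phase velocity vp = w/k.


vp = w / k
= 8.3685e+15 / 1.0950e+07
= 7.6425e+08 m/s

7.6425e+08


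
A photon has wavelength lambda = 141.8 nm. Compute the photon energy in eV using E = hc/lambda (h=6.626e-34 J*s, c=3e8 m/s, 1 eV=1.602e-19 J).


E = hc / lambda
= (6.626e-34)(3e8) / (141.8e-9)
= 1.9878e-25 / 1.4180e-07
= 1.4018e-18 J
Converting to eV: 1.4018e-18 / 1.602e-19
= 8.7505 eV

8.7505


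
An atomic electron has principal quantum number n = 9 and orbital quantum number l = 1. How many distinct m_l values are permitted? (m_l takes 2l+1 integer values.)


m_l ranges from -l to +l in integer steps
So m_l goes from -1 to +1
Count = 2l + 1 = 2*1 + 1
= 3

3


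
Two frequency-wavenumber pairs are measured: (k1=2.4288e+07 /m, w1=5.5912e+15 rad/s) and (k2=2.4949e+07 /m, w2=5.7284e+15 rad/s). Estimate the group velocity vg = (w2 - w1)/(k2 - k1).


vg = (w2 - w1) / (k2 - k1)
= (5.7284e+15 - 5.5912e+15) / (2.4949e+07 - 2.4288e+07)
= 1.3720e+14 / 6.6100e+05
= 2.0756e+08 m/s

2.0756e+08


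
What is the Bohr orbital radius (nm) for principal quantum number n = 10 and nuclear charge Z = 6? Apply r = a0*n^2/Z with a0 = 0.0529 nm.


r = a0 * n^2 / Z
= 0.0529 * 10^2 / 6
= 0.0529 * 100 / 6
= 0.8817 nm

0.8817


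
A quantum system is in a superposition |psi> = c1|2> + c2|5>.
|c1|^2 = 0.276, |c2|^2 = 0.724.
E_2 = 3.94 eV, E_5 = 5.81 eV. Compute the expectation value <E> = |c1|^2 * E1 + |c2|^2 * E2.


<E> = |c1|^2 * E1 + |c2|^2 * E2
= 0.276 * 3.94 + 0.724 * 5.81
= 1.0874 + 4.2064
= 5.2939 eV

5.2939


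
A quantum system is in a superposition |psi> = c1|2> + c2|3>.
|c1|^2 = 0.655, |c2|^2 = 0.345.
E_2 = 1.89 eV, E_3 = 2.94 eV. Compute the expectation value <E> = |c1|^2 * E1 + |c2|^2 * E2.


<E> = |c1|^2 * E1 + |c2|^2 * E2
= 0.655 * 1.89 + 0.345 * 2.94
= 1.2379 + 1.0143
= 2.2523 eV

2.2523


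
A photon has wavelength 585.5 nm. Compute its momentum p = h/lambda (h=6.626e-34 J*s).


p = h / lambda
= 6.626e-34 / (585.5e-9)
= 6.626e-34 / 5.8550e-07
= 1.1317e-27 kg*m/s

1.1317e-27


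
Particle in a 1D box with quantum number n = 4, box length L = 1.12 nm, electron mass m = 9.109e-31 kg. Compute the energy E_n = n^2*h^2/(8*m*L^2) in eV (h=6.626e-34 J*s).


E = n^2 * h^2 / (8 * m * L^2)
= 4^2 * (6.626e-34)^2 / (8 * 9.109e-31 * (1.12e-9)^2)
= 16 * 4.3904e-67 / (8 * 9.109e-31 * 1.2544e-18)
= 7.6847e-19 J
= 4.7969 eV

4.7969


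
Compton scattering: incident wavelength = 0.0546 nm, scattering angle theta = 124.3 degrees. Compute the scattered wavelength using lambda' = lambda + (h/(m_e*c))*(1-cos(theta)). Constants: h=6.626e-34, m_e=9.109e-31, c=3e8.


Compton wavelength: h/(m_e*c) = 2.4247e-12 m
d_lambda = 2.4247e-12 * (1 - cos(124.3 deg))
= 2.4247e-12 * 1.563526
= 3.7911e-12 m = 0.003791 nm
lambda' = 0.0546 + 0.003791
= 0.058391 nm

0.058391


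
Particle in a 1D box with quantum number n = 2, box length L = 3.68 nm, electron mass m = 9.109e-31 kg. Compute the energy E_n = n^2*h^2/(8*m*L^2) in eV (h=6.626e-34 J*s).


E = n^2 * h^2 / (8 * m * L^2)
= 2^2 * (6.626e-34)^2 / (8 * 9.109e-31 * (3.68e-9)^2)
= 4 * 4.3904e-67 / (8 * 9.109e-31 * 1.3542e-17)
= 1.7795e-20 J
= 0.1111 eV

0.1111


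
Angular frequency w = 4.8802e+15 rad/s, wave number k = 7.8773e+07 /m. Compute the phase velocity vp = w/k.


vp = w / k
= 4.8802e+15 / 7.8773e+07
= 6.1953e+07 m/s

6.1953e+07


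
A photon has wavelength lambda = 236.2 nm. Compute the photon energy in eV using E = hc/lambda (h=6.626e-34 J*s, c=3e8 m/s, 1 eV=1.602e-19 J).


E = hc / lambda
= (6.626e-34)(3e8) / (236.2e-9)
= 1.9878e-25 / 2.3620e-07
= 8.4157e-19 J
Converting to eV: 8.4157e-19 / 1.602e-19
= 5.2533 eV

5.2533


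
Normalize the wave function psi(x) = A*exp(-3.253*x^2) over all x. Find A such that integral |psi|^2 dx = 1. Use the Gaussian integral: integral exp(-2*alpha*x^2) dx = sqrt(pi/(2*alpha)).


integral |psi|^2 dx = A^2 * sqrt(pi/(2*alpha)) = 1
A^2 = sqrt(2*alpha/pi)
= sqrt(2 * 3.253 / pi)
= 1.439071
A = sqrt(1.439071)
= 1.1996

1.1996


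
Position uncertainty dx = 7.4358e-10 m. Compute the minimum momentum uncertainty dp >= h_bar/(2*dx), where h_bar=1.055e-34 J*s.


dp = h_bar / (2 * dx)
= 1.055e-34 / (2 * 7.4358e-10)
= 1.055e-34 / 1.4872e-09
= 7.0941e-26 kg*m/s

7.0941e-26


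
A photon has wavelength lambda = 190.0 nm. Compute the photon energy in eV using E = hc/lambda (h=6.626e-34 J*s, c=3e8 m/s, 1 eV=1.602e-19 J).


E = hc / lambda
= (6.626e-34)(3e8) / (190.0e-9)
= 1.9878e-25 / 1.9000e-07
= 1.0462e-18 J
Converting to eV: 1.0462e-18 / 1.602e-19
= 6.5307 eV

6.5307


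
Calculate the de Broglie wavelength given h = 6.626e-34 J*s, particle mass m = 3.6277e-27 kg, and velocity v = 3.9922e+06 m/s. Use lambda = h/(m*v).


lambda = h / (m * v)
= 6.626e-34 / (3.6277e-27 * 3.9922e+06)
= 6.626e-34 / 1.4483e-20
= 4.5752e-14 m

4.5752e-14


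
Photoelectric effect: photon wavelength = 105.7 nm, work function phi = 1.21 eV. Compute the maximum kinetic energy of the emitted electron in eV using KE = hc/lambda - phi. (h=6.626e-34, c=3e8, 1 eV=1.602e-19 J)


E_photon = hc / lambda
= (6.626e-34)(3e8) / (105.7e-9)
= 1.8806e-18 J
= 11.7391 eV
KE = E_photon - phi
= 11.7391 - 1.21
= 10.5291 eV

10.5291


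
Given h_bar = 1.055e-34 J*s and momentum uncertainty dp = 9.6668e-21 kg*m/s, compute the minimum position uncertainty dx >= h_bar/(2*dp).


dx = h_bar / (2 * dp)
= 1.055e-34 / (2 * 9.6668e-21)
= 1.055e-34 / 1.9334e-20
= 5.4568e-15 m

5.4568e-15


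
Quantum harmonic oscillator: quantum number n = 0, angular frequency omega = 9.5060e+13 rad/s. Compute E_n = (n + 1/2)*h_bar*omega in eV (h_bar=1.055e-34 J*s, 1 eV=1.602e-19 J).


E = (n + 1/2) * h_bar * omega
= (0 + 0.5) * 1.055e-34 * 9.5060e+13
= 0.5 * 1.0029e-20
= 5.0144e-21 J
= 0.0313 eV

0.0313


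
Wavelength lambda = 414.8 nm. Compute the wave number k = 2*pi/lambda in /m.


k = 2 * pi / lambda
= 6.2832 / (414.8e-9)
= 6.2832 / 4.1480e-07
= 1.5148e+07 /m

1.5148e+07


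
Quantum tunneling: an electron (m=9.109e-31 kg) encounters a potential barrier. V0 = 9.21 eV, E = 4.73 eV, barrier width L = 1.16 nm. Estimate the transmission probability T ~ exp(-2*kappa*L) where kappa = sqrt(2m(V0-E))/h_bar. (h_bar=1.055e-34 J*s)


V0 - E = 4.48 eV = 7.1770e-19 J
kappa = sqrt(2 * m * (V0-E)) / h_bar
= sqrt(2 * 9.109e-31 * 7.1770e-19) / 1.055e-34
= 1.0838e+10 /m
2*kappa*L = 2 * 1.0838e+10 * 1.16e-9
= 25.1453
T = exp(-25.1453) = 1.201025e-11

1.201025e-11


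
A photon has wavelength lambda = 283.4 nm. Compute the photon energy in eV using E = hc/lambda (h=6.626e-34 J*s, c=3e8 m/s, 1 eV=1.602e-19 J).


E = hc / lambda
= (6.626e-34)(3e8) / (283.4e-9)
= 1.9878e-25 / 2.8340e-07
= 7.0141e-19 J
Converting to eV: 7.0141e-19 / 1.602e-19
= 4.3783 eV

4.3783


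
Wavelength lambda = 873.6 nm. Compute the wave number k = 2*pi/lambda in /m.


k = 2 * pi / lambda
= 6.2832 / (873.6e-9)
= 6.2832 / 8.7360e-07
= 7.1923e+06 /m

7.1923e+06


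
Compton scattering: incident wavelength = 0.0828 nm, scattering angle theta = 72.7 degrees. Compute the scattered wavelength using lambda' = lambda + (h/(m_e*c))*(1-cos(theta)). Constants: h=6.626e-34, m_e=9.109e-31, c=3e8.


Compton wavelength: h/(m_e*c) = 2.4247e-12 m
d_lambda = 2.4247e-12 * (1 - cos(72.7 deg))
= 2.4247e-12 * 0.702625
= 1.7037e-12 m = 0.001704 nm
lambda' = 0.0828 + 0.001704
= 0.084504 nm

0.084504


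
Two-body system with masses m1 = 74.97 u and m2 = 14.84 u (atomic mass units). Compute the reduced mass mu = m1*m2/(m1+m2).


mu = m1 * m2 / (m1 + m2)
= 74.97 * 14.84 / (74.97 + 14.84)
= 1112.5548 / 89.81
= 12.3879 u

12.3879


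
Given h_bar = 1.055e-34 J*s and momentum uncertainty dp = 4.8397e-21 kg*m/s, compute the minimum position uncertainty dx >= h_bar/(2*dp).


dx = h_bar / (2 * dp)
= 1.055e-34 / (2 * 4.8397e-21)
= 1.055e-34 / 9.6794e-21
= 1.0899e-14 m

1.0899e-14


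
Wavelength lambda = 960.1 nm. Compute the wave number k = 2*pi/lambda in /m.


k = 2 * pi / lambda
= 6.2832 / (960.1e-9)
= 6.2832 / 9.6010e-07
= 6.5443e+06 /m

6.5443e+06


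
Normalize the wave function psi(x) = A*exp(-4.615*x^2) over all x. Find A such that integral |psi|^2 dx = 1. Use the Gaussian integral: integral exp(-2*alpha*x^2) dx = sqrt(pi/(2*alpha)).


integral |psi|^2 dx = A^2 * sqrt(pi/(2*alpha)) = 1
A^2 = sqrt(2*alpha/pi)
= sqrt(2 * 4.615 / pi)
= 1.71406
A = sqrt(1.71406)
= 1.3092

1.3092


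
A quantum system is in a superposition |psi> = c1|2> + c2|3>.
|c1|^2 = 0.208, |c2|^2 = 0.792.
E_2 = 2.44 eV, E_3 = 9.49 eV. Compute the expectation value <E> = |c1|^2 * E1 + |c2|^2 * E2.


<E> = |c1|^2 * E1 + |c2|^2 * E2
= 0.208 * 2.44 + 0.792 * 9.49
= 0.5075 + 7.5161
= 8.0236 eV

8.0236


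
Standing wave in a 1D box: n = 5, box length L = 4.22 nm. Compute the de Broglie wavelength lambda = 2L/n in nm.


lambda = 2L / n
= 2 * 4.22 / 5
= 8.44 / 5
= 1.688 nm

1.688


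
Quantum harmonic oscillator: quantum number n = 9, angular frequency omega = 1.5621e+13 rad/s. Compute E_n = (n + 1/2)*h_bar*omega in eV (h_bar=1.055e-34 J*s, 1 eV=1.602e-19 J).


E = (n + 1/2) * h_bar * omega
= (9 + 0.5) * 1.055e-34 * 1.5621e+13
= 9.5 * 1.6480e-21
= 1.5656e-20 J
= 0.0977 eV

0.0977


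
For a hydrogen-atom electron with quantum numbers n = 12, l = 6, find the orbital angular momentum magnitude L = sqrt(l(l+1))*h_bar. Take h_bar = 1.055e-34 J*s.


L = sqrt(l*(l+1)) * h_bar
= sqrt(6 * 7) * 1.055e-34
= sqrt(42) * 1.055e-34
= 6.4807 * 1.055e-34
= 6.8372e-34 J*s

6.8372e-34


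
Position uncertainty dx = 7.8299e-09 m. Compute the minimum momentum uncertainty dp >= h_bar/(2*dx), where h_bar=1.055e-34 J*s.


dp = h_bar / (2 * dx)
= 1.055e-34 / (2 * 7.8299e-09)
= 1.055e-34 / 1.5660e-08
= 6.7370e-27 kg*m/s

6.7370e-27


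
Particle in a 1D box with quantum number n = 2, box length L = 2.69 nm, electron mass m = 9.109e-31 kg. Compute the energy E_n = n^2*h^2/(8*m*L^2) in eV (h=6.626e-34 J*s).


E = n^2 * h^2 / (8 * m * L^2)
= 2^2 * (6.626e-34)^2 / (8 * 9.109e-31 * (2.69e-9)^2)
= 4 * 4.3904e-67 / (8 * 9.109e-31 * 7.2361e-18)
= 3.3304e-20 J
= 0.2079 eV

0.2079


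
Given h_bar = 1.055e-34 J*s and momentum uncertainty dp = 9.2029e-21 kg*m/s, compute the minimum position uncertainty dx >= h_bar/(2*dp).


dx = h_bar / (2 * dp)
= 1.055e-34 / (2 * 9.2029e-21)
= 1.055e-34 / 1.8406e-20
= 5.7319e-15 m

5.7319e-15


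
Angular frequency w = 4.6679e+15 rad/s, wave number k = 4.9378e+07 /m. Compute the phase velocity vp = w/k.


vp = w / k
= 4.6679e+15 / 4.9378e+07
= 9.4534e+07 m/s

9.4534e+07


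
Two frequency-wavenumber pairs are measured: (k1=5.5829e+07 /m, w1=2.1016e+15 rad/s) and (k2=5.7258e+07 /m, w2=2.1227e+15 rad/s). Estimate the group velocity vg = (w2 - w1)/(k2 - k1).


vg = (w2 - w1) / (k2 - k1)
= (2.1227e+15 - 2.1016e+15) / (5.7258e+07 - 5.5829e+07)
= 2.1100e+13 / 1.4290e+06
= 1.4766e+07 m/s

1.4766e+07


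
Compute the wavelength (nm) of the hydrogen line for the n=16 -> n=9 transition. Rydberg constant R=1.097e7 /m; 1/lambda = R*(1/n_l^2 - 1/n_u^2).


1/lambda = R * (1/n_l^2 - 1/n_u^2)
= 1.097e7 * (1/9^2 - 1/16^2)
= 1.097e7 * (0.012346 - 0.003906)
= 1.097e7 * 0.008439
= 9.2581e+04 /m
lambda = 1 / 9.2581e+04 = 10801.4064 nm

10801.4064


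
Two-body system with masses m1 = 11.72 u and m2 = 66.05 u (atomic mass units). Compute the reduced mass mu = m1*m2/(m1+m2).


mu = m1 * m2 / (m1 + m2)
= 11.72 * 66.05 / (11.72 + 66.05)
= 774.106 / 77.77
= 9.9538 u

9.9538


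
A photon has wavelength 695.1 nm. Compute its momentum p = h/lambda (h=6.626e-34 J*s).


p = h / lambda
= 6.626e-34 / (695.1e-9)
= 6.626e-34 / 6.9510e-07
= 9.5324e-28 kg*m/s

9.5324e-28


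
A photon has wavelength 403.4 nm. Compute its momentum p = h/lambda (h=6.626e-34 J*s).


p = h / lambda
= 6.626e-34 / (403.4e-9)
= 6.626e-34 / 4.0340e-07
= 1.6425e-27 kg*m/s

1.6425e-27


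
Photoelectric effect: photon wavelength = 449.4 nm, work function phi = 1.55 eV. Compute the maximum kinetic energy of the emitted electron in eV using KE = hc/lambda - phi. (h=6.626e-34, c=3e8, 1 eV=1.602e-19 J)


E_photon = hc / lambda
= (6.626e-34)(3e8) / (449.4e-9)
= 4.4232e-19 J
= 2.7611 eV
KE = E_photon - phi
= 2.7611 - 1.55
= 1.2111 eV

1.2111


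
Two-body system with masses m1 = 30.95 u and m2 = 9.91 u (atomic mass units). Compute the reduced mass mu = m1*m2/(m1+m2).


mu = m1 * m2 / (m1 + m2)
= 30.95 * 9.91 / (30.95 + 9.91)
= 306.7145 / 40.86
= 7.5065 u

7.5065


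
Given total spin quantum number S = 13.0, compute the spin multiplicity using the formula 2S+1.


Spin multiplicity = 2S + 1
= 2 * 13.0 + 1
= 26.0 + 1
= 27

27


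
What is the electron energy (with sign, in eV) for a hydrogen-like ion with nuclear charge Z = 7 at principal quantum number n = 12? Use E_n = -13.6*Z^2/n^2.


E_n = -13.6 * Z^2 / n^2
= -13.6 * 7^2 / 12^2
= -13.6 * 49 / 144
= -4.6278 eV

-4.6278


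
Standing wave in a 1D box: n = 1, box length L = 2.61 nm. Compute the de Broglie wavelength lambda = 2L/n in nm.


lambda = 2L / n
= 2 * 2.61 / 1
= 5.22 / 1
= 5.22 nm

5.22


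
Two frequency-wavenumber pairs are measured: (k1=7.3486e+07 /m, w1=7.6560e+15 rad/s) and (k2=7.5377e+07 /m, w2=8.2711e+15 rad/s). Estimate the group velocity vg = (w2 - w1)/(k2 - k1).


vg = (w2 - w1) / (k2 - k1)
= (8.2711e+15 - 7.6560e+15) / (7.5377e+07 - 7.3486e+07)
= 6.1510e+14 / 1.8910e+06
= 3.2528e+08 m/s

3.2528e+08


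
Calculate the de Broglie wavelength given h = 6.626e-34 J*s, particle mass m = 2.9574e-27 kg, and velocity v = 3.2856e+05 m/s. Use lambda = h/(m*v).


lambda = h / (m * v)
= 6.626e-34 / (2.9574e-27 * 3.2856e+05)
= 6.626e-34 / 9.7168e-22
= 6.8191e-13 m

6.8191e-13


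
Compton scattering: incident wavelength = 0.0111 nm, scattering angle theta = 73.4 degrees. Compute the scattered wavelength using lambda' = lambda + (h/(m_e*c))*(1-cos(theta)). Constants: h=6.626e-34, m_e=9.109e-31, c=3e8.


Compton wavelength: h/(m_e*c) = 2.4247e-12 m
d_lambda = 2.4247e-12 * (1 - cos(73.4 deg))
= 2.4247e-12 * 0.714312
= 1.7320e-12 m = 0.001732 nm
lambda' = 0.0111 + 0.001732
= 0.012832 nm

0.012832


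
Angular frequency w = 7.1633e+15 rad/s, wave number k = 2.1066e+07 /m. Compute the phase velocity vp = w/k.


vp = w / k
= 7.1633e+15 / 2.1066e+07
= 3.4004e+08 m/s

3.4004e+08


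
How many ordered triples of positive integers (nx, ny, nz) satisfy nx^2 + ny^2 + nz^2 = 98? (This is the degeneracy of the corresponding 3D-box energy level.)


Enumerate all (nx, ny, nz) with nx^2 + ny^2 + nz^2 = 98:
(1,4,9)
(1,9,4)
(3,5,8)
(3,8,5)
(4,1,9)
(4,9,1)
(5,3,8)
(5,8,3)
(8,3,5)
(8,5,3)
(9,1,4)
(9,4,1)
Total degeneracy = 12

12
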